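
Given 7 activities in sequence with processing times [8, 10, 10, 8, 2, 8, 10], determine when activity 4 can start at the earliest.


Activity 4 starts after activities 1 through 3 complete.
Predecessor durations: [8, 10, 10]
ES = 8 + 10 + 10 = 28

28


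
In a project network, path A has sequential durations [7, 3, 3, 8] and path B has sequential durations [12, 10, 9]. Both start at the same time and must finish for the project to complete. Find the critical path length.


Path A total = 7 + 3 + 3 + 8 = 21
Path B total = 12 + 10 + 9 = 31
Critical path = longest path = max(21, 31) = 31

31


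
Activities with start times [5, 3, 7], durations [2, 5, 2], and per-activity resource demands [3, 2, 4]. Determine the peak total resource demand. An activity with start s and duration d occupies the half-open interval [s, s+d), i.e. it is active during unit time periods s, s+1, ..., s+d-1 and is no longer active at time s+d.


Each activity i is active on [start_i, start_i + duration_i).
Compute total resource usage per time slot:
  t=0: active resources = [], total = 0
  t=1: active resources = [], total = 0
  t=2: active resources = [], total = 0
  t=3: active resources = [2], total = 2
  t=4: active resources = [2], total = 2
  t=5: active resources = [3, 2], total = 5
  t=6: active resources = [3, 2], total = 5
  t=7: active resources = [2, 4], total = 6
  t=8: active resources = [4], total = 4
Peak resource demand = 6

6


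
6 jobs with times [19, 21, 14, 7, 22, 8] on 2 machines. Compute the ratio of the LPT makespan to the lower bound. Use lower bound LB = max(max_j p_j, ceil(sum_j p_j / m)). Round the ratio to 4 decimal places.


LPT order: [22, 21, 19, 14, 8, 7]
Machine loads after assignment: [44, 47]
LPT makespan = 47
Lower bound = max(max_job, ceil(total/2)) = max(22, 46) = 46
Ratio = 47 / 46 = 1.0217

1.0217


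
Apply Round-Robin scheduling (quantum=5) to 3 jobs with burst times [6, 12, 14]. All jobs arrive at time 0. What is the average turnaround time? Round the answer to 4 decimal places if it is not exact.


Time quantum = 5
Execution trace:
  J1 runs 5 units, time = 5
  J2 runs 5 units, time = 10
  J3 runs 5 units, time = 15
  J1 runs 1 units, time = 16
  J2 runs 5 units, time = 21
  J3 runs 5 units, time = 26
  J2 runs 2 units, time = 28
  J3 runs 4 units, time = 32
Finish times: [16, 28, 32]
Average turnaround = 76/3 = 25.3333

25.3333


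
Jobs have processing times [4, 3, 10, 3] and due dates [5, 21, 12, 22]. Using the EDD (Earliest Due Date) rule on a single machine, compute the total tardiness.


Sort by due date (EDD order): [(4, 5), (10, 12), (3, 21), (3, 22)]
Compute completion times and tardiness:
  Job 1: p=4, d=5, C=4, tardiness=max(0,4-5)=0
  Job 2: p=10, d=12, C=14, tardiness=max(0,14-12)=2
  Job 3: p=3, d=21, C=17, tardiness=max(0,17-21)=0
  Job 4: p=3, d=22, C=20, tardiness=max(0,20-22)=0
Total tardiness = 2

2


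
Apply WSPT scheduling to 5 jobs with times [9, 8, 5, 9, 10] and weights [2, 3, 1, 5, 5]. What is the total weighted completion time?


Compute p/w ratios and sort ascending (WSPT): [(9, 5), (10, 5), (8, 3), (9, 2), (5, 1)]
Compute weighted completion times:
  Job (p=9,w=5): C=9, w*C=5*9=45
  Job (p=10,w=5): C=19, w*C=5*19=95
  Job (p=8,w=3): C=27, w*C=3*27=81
  Job (p=9,w=2): C=36, w*C=2*36=72
  Job (p=5,w=1): C=41, w*C=1*41=41
Total weighted completion time = 334

334


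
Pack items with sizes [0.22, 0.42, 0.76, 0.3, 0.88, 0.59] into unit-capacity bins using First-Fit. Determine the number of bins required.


Place items sequentially using First-Fit:
  Item 0.22 -> new Bin 1
  Item 0.42 -> Bin 1 (now 0.64)
  Item 0.76 -> new Bin 2
  Item 0.3 -> Bin 1 (now 0.94)
  Item 0.88 -> new Bin 3
  Item 0.59 -> new Bin 4
Total bins used = 4

4


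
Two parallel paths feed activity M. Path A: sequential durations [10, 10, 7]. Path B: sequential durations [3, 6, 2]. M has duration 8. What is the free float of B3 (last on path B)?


ES(B3) = sum of predecessors on chain B = 9
EF(B3) = ES + duration = 9 + 2 = 11
Successor of B3 is M. ES(M) = max(sum(A), sum(B)) = max(27, 11) = 27
Free float = ES(successor) - EF(current) = 27 - 11 = 16

16


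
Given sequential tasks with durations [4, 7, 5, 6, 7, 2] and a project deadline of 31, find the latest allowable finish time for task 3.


LF(activity 3) = deadline - sum of successor durations
Successors: activities 4 through 6 with durations [6, 7, 2]
Sum of successor durations = 15
LF = 31 - 15 = 16

16


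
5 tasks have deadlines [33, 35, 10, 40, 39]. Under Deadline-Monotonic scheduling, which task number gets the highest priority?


Sort tasks by relative deadline (ascending):
  Task 3: deadline = 10
  Task 1: deadline = 33
  Task 2: deadline = 35
  Task 5: deadline = 39
  Task 4: deadline = 40
Priority order (highest first): [3, 1, 2, 5, 4]
Highest priority task = 3

3


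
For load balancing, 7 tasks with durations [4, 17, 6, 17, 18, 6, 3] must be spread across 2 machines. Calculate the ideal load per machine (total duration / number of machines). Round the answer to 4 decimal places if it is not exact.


Total processing time = 4 + 17 + 6 + 17 + 18 + 6 + 3 = 71
Number of machines = 2
Ideal balanced load = 71 / 2 = 35.5

35.5


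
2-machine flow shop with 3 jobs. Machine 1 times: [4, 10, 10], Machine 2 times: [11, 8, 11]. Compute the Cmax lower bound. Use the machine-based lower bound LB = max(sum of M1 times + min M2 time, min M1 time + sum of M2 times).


LB1 = sum(M1 times) + min(M2 times) = 24 + 8 = 32
LB2 = min(M1 times) + sum(M2 times) = 4 + 30 = 34
Lower bound = max(LB1, LB2) = max(32, 34) = 34

34


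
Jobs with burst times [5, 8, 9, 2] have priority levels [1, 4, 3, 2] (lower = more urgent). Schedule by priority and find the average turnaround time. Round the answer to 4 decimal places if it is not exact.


Sort by priority (ascending = highest first):
Order: [(1, 5), (2, 2), (3, 9), (4, 8)]
Completion times:
  Priority 1, burst=5, C=5
  Priority 2, burst=2, C=7
  Priority 3, burst=9, C=16
  Priority 4, burst=8, C=24
Average turnaround = 52/4 = 13.0

13.0


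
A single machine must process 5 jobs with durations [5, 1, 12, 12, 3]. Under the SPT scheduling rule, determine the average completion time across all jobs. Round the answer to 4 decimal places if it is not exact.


Sort jobs by processing time (SPT order): [1, 3, 5, 12, 12]
Compute completion times sequentially:
  Job 1: processing = 1, completes at 1
  Job 2: processing = 3, completes at 4
  Job 3: processing = 5, completes at 9
  Job 4: processing = 12, completes at 21
  Job 5: processing = 12, completes at 33
Sum of completion times = 68
Average completion time = 68/5 = 13.6

13.6


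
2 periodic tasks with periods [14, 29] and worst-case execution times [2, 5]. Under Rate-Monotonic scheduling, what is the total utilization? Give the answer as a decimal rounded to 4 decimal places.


Compute individual utilizations (exact fractions):
  Task 1: C/T = 2/14 = 1/7 (approx. 0.1429)
  Task 2: C/T = 5/29 (approx. 0.1724)
Total utilization U = 1/7 + 5/29 = 64/203
Rounded to 4 decimal places: U = 0.3153
RM (Liu & Layland) bound for 2 tasks = 0.828427; compare with U = 64/203 (approx. 0.315271)
U <= bound, so schedulable by RM sufficient condition.

0.3153


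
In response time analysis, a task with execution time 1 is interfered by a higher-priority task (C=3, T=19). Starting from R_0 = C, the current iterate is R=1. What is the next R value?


R_next = C + ceil(R_prev / T_hp) * C_hp
ceil(1 / 19) = ceil(0.0526) = 1
Interference = 1 * 3 = 3
R_next = 1 + 3 = 4

4


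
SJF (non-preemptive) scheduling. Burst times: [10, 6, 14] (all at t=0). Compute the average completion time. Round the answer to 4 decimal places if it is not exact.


SJF order (ascending): [6, 10, 14]
Completion times:
  Job 1: burst=6, C=6
  Job 2: burst=10, C=16
  Job 3: burst=14, C=30
Average completion = 52/3 = 17.3333

17.3333


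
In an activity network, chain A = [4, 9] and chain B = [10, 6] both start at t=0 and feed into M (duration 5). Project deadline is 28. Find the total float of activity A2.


Forward pass: ES(A2) = sum of predecessors on chain A = 4
EF = ES + duration = 4 + 9 = 13
Backward pass: LF(M) = deadline = 28; LS(M) = 28 - 5 = 23
LF(A2) = LS(M) - sum(successors on chain A) = 23 - 0 = 23
LS = LF - duration = 23 - 9 = 14
Total float = LS - ES = 14 - 4 = 10

10


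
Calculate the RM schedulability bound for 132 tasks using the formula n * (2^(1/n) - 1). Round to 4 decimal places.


Compute 2^(1/132) = 1.0052649263
Subtract 1: 1.0052649263 - 1 = 0.0052649263
Multiply by n: 132 * 0.0052649263 = 0.6949702716
Round to 4 dp: 0.6950

0.6950


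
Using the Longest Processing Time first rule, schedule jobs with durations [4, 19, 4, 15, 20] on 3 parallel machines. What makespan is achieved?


Sort jobs in decreasing order (LPT): [20, 19, 15, 4, 4]
Assign each job to the least loaded machine:
  Machine 1: jobs [20], load = 20
  Machine 2: jobs [19, 4], load = 23
  Machine 3: jobs [15, 4], load = 19
Makespan = max load = 23

23


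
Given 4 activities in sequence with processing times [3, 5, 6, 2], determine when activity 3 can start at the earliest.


Activity 3 starts after activities 1 through 2 complete.
Predecessor durations: [3, 5]
ES = 3 + 5 = 8

8


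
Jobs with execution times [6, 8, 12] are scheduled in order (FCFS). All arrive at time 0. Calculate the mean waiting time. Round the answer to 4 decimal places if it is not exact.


FCFS order (as given): [6, 8, 12]
Waiting times:
  Job 1: wait = 0
  Job 2: wait = 6
  Job 3: wait = 14
Sum of waiting times = 20
Average waiting time = 20/3 = 6.6667

6.6667


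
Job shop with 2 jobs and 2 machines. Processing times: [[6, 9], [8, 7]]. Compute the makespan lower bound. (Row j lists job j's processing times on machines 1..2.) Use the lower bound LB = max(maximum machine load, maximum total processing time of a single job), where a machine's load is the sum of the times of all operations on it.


Machine loads:
  Machine 1: 6 + 8 = 14
  Machine 2: 9 + 7 = 16
Max machine load = 16
Job totals:
  Job 1: 15
  Job 2: 15
Max job total = 15
Lower bound = max(16, 15) = 16

16


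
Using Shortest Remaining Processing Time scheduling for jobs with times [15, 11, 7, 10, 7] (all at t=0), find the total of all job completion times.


Since all jobs arrive at t=0, SRPT equals SPT ordering.
SPT order: [7, 7, 10, 11, 15]
Completion times:
  Job 1: p=7, C=7
  Job 2: p=7, C=14
  Job 3: p=10, C=24
  Job 4: p=11, C=35
  Job 5: p=15, C=50
Total completion time = 7 + 14 + 24 + 35 + 50 = 130

130


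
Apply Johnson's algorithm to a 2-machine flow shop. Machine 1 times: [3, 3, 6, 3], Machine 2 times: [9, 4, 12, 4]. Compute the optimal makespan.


Apply Johnson's rule:
  Group 1 (a <= b): [(1, 3, 9), (2, 3, 4), (4, 3, 4), (3, 6, 12)]
  Group 2 (a > b): []
Optimal job order: [1, 2, 4, 3]
Schedule:
  Job 1: M1 done at 3, M2 done at 12
  Job 2: M1 done at 6, M2 done at 16
  Job 4: M1 done at 9, M2 done at 20
  Job 3: M1 done at 15, M2 done at 32
Makespan = 32

32


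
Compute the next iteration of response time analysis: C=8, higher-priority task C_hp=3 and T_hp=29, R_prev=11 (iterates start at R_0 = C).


R_next = C + ceil(R_prev / T_hp) * C_hp
ceil(11 / 29) = ceil(0.3793) = 1
Interference = 1 * 3 = 3
R_next = 8 + 3 = 11
R_next = R_prev, so the iteration has converged (response time = 11).

11


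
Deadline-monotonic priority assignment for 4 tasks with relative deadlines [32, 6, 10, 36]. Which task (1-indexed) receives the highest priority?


Sort tasks by relative deadline (ascending):
  Task 2: deadline = 6
  Task 3: deadline = 10
  Task 1: deadline = 32
  Task 4: deadline = 36
Priority order (highest first): [2, 3, 1, 4]
Highest priority task = 2

2


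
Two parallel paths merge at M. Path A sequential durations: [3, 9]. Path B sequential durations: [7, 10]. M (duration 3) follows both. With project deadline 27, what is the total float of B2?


Forward pass: ES(B2) = sum of predecessors on chain B = 7
EF = ES + duration = 7 + 10 = 17
Backward pass: LF(M) = deadline = 27; LS(M) = 27 - 3 = 24
LF(B2) = LS(M) - sum(successors on chain B) = 24 - 0 = 24
LS = LF - duration = 24 - 10 = 14
Total float = LS - ES = 14 - 7 = 7

7


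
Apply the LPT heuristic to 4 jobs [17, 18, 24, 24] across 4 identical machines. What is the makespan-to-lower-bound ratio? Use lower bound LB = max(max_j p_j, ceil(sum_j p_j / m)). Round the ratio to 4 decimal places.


LPT order: [24, 24, 18, 17]
Machine loads after assignment: [24, 24, 18, 17]
LPT makespan = 24
Lower bound = max(max_job, ceil(total/4)) = max(24, 21) = 24
Ratio = 24 / 24 = 1.0

1.0


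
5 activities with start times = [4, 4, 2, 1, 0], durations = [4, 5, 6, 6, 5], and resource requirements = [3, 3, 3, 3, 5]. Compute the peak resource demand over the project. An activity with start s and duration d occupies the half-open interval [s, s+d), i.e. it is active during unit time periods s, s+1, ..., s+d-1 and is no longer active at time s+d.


Each activity i is active on [start_i, start_i + duration_i).
Compute total resource usage per time slot:
  t=0: active resources = [5], total = 5
  t=1: active resources = [3, 5], total = 8
  t=2: active resources = [3, 3, 5], total = 11
  t=3: active resources = [3, 3, 5], total = 11
  t=4: active resources = [3, 3, 3, 3, 5], total = 17
  t=5: active resources = [3, 3, 3, 3], total = 12
  t=6: active resources = [3, 3, 3, 3], total = 12
  t=7: active resources = [3, 3, 3], total = 9
  t=8: active resources = [3], total = 3
Peak resource demand = 17

17


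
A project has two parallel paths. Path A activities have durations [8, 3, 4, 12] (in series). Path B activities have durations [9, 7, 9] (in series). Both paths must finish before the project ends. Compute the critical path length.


Path A total = 8 + 3 + 4 + 12 = 27
Path B total = 9 + 7 + 9 = 25
Critical path = longest path = max(27, 25) = 27

27


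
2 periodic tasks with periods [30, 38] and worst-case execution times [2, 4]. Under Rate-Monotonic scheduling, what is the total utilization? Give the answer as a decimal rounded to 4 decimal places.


Compute individual utilizations (exact fractions):
  Task 1: C/T = 2/30 = 1/15 (approx. 0.0667)
  Task 2: C/T = 4/38 = 2/19 (approx. 0.1053)
Total utilization U = 1/15 + 2/19 = 49/285
Rounded to 4 decimal places: U = 0.1719
RM (Liu & Layland) bound for 2 tasks = 0.828427; compare with U = 49/285 (approx. 0.171930)
U <= bound, so schedulable by RM sufficient condition.

0.1719


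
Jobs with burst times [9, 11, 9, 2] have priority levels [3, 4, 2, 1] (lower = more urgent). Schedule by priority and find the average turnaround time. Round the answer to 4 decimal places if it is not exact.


Sort by priority (ascending = highest first):
Order: [(1, 2), (2, 9), (3, 9), (4, 11)]
Completion times:
  Priority 1, burst=2, C=2
  Priority 2, burst=9, C=11
  Priority 3, burst=9, C=20
  Priority 4, burst=11, C=31
Average turnaround = 64/4 = 16.0

16.0


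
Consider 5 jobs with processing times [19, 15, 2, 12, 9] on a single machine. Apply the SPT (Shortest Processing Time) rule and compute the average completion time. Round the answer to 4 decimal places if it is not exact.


Sort jobs by processing time (SPT order): [2, 9, 12, 15, 19]
Compute completion times sequentially:
  Job 1: processing = 2, completes at 2
  Job 2: processing = 9, completes at 11
  Job 3: processing = 12, completes at 23
  Job 4: processing = 15, completes at 38
  Job 5: processing = 19, completes at 57
Sum of completion times = 131
Average completion time = 131/5 = 26.2

26.2


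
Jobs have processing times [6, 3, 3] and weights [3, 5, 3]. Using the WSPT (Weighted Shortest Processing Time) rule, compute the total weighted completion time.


Compute p/w ratios and sort ascending (WSPT): [(3, 5), (3, 3), (6, 3)]
Compute weighted completion times:
  Job (p=3,w=5): C=3, w*C=5*3=15
  Job (p=3,w=3): C=6, w*C=3*6=18
  Job (p=6,w=3): C=12, w*C=3*12=36
Total weighted completion time = 69

69


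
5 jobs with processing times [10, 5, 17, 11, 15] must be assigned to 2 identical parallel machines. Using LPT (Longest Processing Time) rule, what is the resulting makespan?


Sort jobs in decreasing order (LPT): [17, 15, 11, 10, 5]
Assign each job to the least loaded machine:
  Machine 1: jobs [17, 10], load = 27
  Machine 2: jobs [15, 11, 5], load = 31
Makespan = max load = 31

31


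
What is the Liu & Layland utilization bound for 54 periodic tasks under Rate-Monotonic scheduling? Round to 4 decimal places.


Compute 2^(1/54) = 1.0129187947
Subtract 1: 1.0129187947 - 1 = 0.0129187947
Multiply by n: 54 * 0.0129187947 = 0.6976149138
Round to 4 dp: 0.6976

0.6976


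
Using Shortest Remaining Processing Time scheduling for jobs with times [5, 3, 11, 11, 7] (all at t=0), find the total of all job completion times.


Since all jobs arrive at t=0, SRPT equals SPT ordering.
SPT order: [3, 5, 7, 11, 11]
Completion times:
  Job 1: p=3, C=3
  Job 2: p=5, C=8
  Job 3: p=7, C=15
  Job 4: p=11, C=26
  Job 5: p=11, C=37
Total completion time = 3 + 8 + 15 + 26 + 37 = 89

89


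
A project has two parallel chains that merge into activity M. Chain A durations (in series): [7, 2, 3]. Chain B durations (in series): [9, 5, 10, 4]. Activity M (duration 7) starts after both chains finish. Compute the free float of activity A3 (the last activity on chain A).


ES(A3) = sum of predecessors on chain A = 9
EF(A3) = ES + duration = 9 + 3 = 12
Successor of A3 is M. ES(M) = max(sum(A), sum(B)) = max(12, 28) = 28
Free float = ES(successor) - EF(current) = 28 - 12 = 16

16


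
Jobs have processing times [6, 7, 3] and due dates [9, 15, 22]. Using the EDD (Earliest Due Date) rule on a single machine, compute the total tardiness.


Sort by due date (EDD order): [(6, 9), (7, 15), (3, 22)]
Compute completion times and tardiness:
  Job 1: p=6, d=9, C=6, tardiness=max(0,6-9)=0
  Job 2: p=7, d=15, C=13, tardiness=max(0,13-15)=0
  Job 3: p=3, d=22, C=16, tardiness=max(0,16-22)=0
Total tardiness = 0

0


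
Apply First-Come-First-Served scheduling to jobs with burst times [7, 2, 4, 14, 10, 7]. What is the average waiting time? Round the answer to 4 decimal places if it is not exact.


FCFS order (as given): [7, 2, 4, 14, 10, 7]
Waiting times:
  Job 1: wait = 0
  Job 2: wait = 7
  Job 3: wait = 9
  Job 4: wait = 13
  Job 5: wait = 27
  Job 6: wait = 37
Sum of waiting times = 93
Average waiting time = 93/6 = 15.5

15.5


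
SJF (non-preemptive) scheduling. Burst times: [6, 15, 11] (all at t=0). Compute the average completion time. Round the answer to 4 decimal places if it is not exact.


SJF order (ascending): [6, 11, 15]
Completion times:
  Job 1: burst=6, C=6
  Job 2: burst=11, C=17
  Job 3: burst=15, C=32
Average completion = 55/3 = 18.3333

18.3333


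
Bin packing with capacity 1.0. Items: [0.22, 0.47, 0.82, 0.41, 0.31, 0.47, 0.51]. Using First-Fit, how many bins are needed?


Place items sequentially using First-Fit:
  Item 0.22 -> new Bin 1
  Item 0.47 -> Bin 1 (now 0.69)
  Item 0.82 -> new Bin 2
  Item 0.41 -> new Bin 3
  Item 0.31 -> Bin 1 (now 1.0)
  Item 0.47 -> Bin 3 (now 0.88)
  Item 0.51 -> new Bin 4
Total bins used = 4

4


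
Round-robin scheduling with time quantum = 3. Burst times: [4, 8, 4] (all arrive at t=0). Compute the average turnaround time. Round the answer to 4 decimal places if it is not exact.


Time quantum = 3
Execution trace:
  J1 runs 3 units, time = 3
  J2 runs 3 units, time = 6
  J3 runs 3 units, time = 9
  J1 runs 1 units, time = 10
  J2 runs 3 units, time = 13
  J3 runs 1 units, time = 14
  J2 runs 2 units, time = 16
Finish times: [10, 16, 14]
Average turnaround = 40/3 = 13.3333

13.3333


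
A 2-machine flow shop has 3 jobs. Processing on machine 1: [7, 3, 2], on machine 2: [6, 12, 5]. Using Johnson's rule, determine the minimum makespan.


Apply Johnson's rule:
  Group 1 (a <= b): [(3, 2, 5), (2, 3, 12)]
  Group 2 (a > b): [(1, 7, 6)]
Optimal job order: [3, 2, 1]
Schedule:
  Job 3: M1 done at 2, M2 done at 7
  Job 2: M1 done at 5, M2 done at 19
  Job 1: M1 done at 12, M2 done at 25
Makespan = 25

25


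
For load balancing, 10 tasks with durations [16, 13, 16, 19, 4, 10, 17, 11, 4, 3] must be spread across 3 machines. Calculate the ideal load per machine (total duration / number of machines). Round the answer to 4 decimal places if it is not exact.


Total processing time = 16 + 13 + 16 + 19 + 4 + 10 + 17 + 11 + 4 + 3 = 113
Number of machines = 3
Ideal balanced load = 113 / 3 = 37.6667

37.6667


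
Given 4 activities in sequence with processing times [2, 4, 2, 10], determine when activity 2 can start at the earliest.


Activity 2 starts after activities 1 through 1 complete.
Predecessor durations: [2]
ES = 2 = 2

2


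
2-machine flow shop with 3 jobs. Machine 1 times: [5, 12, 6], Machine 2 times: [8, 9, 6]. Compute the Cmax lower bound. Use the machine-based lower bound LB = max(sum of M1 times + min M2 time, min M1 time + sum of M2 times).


LB1 = sum(M1 times) + min(M2 times) = 23 + 6 = 29
LB2 = min(M1 times) + sum(M2 times) = 5 + 23 = 28
Lower bound = max(LB1, LB2) = max(29, 28) = 29

29


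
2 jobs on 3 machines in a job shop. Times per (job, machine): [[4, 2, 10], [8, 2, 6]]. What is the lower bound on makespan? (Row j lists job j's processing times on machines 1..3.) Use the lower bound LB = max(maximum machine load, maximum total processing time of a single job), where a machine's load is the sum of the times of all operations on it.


Machine loads:
  Machine 1: 4 + 8 = 12
  Machine 2: 2 + 2 = 4
  Machine 3: 10 + 6 = 16
Max machine load = 16
Job totals:
  Job 1: 16
  Job 2: 16
Max job total = 16
Lower bound = max(16, 16) = 16

16


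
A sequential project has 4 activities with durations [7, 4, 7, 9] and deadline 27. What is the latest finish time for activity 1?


LF(activity 1) = deadline - sum of successor durations
Successors: activities 2 through 4 with durations [4, 7, 9]
Sum of successor durations = 20
LF = 27 - 20 = 7

7


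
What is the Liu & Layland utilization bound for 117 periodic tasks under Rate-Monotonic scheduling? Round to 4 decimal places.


Compute 2^(1/117) = 1.0059419185
Subtract 1: 1.0059419185 - 1 = 0.0059419185
Multiply by n: 117 * 0.0059419185 = 0.6952044645
Round to 4 dp: 0.6952

0.6952


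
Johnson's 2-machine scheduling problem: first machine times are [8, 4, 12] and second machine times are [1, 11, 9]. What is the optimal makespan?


Apply Johnson's rule:
  Group 1 (a <= b): [(2, 4, 11)]
  Group 2 (a > b): [(3, 12, 9), (1, 8, 1)]
Optimal job order: [2, 3, 1]
Schedule:
  Job 2: M1 done at 4, M2 done at 15
  Job 3: M1 done at 16, M2 done at 25
  Job 1: M1 done at 24, M2 done at 26
Makespan = 26

26


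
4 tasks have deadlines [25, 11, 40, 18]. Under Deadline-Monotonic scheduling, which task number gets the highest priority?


Sort tasks by relative deadline (ascending):
  Task 2: deadline = 11
  Task 4: deadline = 18
  Task 1: deadline = 25
  Task 3: deadline = 40
Priority order (highest first): [2, 4, 1, 3]
Highest priority task = 2

2


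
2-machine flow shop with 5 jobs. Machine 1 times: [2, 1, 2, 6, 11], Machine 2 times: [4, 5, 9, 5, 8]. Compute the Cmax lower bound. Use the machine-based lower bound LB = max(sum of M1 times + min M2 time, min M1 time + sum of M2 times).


LB1 = sum(M1 times) + min(M2 times) = 22 + 4 = 26
LB2 = min(M1 times) + sum(M2 times) = 1 + 31 = 32
Lower bound = max(LB1, LB2) = max(26, 32) = 32

32


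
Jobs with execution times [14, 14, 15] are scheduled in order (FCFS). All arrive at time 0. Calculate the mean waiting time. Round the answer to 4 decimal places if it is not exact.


FCFS order (as given): [14, 14, 15]
Waiting times:
  Job 1: wait = 0
  Job 2: wait = 14
  Job 3: wait = 28
Sum of waiting times = 42
Average waiting time = 42/3 = 14.0

14.0


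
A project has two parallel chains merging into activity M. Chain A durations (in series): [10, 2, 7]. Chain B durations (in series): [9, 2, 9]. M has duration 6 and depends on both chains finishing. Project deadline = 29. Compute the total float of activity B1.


Forward pass: ES(B1) = sum of predecessors on chain B = 0
EF = ES + duration = 0 + 9 = 9
Backward pass: LF(M) = deadline = 29; LS(M) = 29 - 6 = 23
LF(B1) = LS(M) - sum(successors on chain B) = 23 - 11 = 12
LS = LF - duration = 12 - 9 = 3
Total float = LS - ES = 3 - 0 = 3

3


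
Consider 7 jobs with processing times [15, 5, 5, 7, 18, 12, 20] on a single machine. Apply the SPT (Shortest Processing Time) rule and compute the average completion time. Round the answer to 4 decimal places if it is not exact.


Sort jobs by processing time (SPT order): [5, 5, 7, 12, 15, 18, 20]
Compute completion times sequentially:
  Job 1: processing = 5, completes at 5
  Job 2: processing = 5, completes at 10
  Job 3: processing = 7, completes at 17
  Job 4: processing = 12, completes at 29
  Job 5: processing = 15, completes at 44
  Job 6: processing = 18, completes at 62
  Job 7: processing = 20, completes at 82
Sum of completion times = 249
Average completion time = 249/7 = 35.5714

35.5714


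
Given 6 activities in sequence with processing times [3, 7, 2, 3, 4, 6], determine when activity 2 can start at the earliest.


Activity 2 starts after activities 1 through 1 complete.
Predecessor durations: [3]
ES = 3 = 3

3


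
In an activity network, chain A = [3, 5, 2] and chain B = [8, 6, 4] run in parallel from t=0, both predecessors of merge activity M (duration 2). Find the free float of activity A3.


ES(A3) = sum of predecessors on chain A = 8
EF(A3) = ES + duration = 8 + 2 = 10
Successor of A3 is M. ES(M) = max(sum(A), sum(B)) = max(10, 18) = 18
Free float = ES(successor) - EF(current) = 18 - 10 = 8

8


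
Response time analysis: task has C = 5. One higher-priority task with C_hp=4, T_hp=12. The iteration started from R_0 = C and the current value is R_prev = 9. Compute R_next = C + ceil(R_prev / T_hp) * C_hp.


R_next = C + ceil(R_prev / T_hp) * C_hp
ceil(9 / 12) = ceil(0.75) = 1
Interference = 1 * 4 = 4
R_next = 5 + 4 = 9
R_next = R_prev, so the iteration has converged (response time = 9).

9


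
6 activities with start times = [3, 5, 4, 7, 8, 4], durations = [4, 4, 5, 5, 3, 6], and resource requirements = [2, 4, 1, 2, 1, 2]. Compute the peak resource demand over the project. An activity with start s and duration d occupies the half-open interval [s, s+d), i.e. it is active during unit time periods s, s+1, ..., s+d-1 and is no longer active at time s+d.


Each activity i is active on [start_i, start_i + duration_i).
Compute total resource usage per time slot:
  t=0: active resources = [], total = 0
  t=1: active resources = [], total = 0
  t=2: active resources = [], total = 0
  t=3: active resources = [2], total = 2
  t=4: active resources = [2, 1, 2], total = 5
  t=5: active resources = [2, 4, 1, 2], total = 9
  t=6: active resources = [2, 4, 1, 2], total = 9
  t=7: active resources = [4, 1, 2, 2], total = 9
  t=8: active resources = [4, 1, 2, 1, 2], total = 10
  t=9: active resources = [2, 1, 2], total = 5
  t=10: active resources = [2, 1], total = 3
  t=11: active resources = [2], total = 2
Peak resource demand = 10

10


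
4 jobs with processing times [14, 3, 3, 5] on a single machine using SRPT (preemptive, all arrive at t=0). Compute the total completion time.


Since all jobs arrive at t=0, SRPT equals SPT ordering.
SPT order: [3, 3, 5, 14]
Completion times:
  Job 1: p=3, C=3
  Job 2: p=3, C=6
  Job 3: p=5, C=11
  Job 4: p=14, C=25
Total completion time = 3 + 6 + 11 + 25 = 45

45


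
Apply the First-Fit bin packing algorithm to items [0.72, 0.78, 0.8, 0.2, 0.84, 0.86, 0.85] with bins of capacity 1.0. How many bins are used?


Place items sequentially using First-Fit:
  Item 0.72 -> new Bin 1
  Item 0.78 -> new Bin 2
  Item 0.8 -> new Bin 3
  Item 0.2 -> Bin 1 (now 0.92)
  Item 0.84 -> new Bin 4
  Item 0.86 -> new Bin 5
  Item 0.85 -> new Bin 6
Total bins used = 6

6


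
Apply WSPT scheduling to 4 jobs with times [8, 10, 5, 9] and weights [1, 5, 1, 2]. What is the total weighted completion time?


Compute p/w ratios and sort ascending (WSPT): [(10, 5), (9, 2), (5, 1), (8, 1)]
Compute weighted completion times:
  Job (p=10,w=5): C=10, w*C=5*10=50
  Job (p=9,w=2): C=19, w*C=2*19=38
  Job (p=5,w=1): C=24, w*C=1*24=24
  Job (p=8,w=1): C=32, w*C=1*32=32
Total weighted completion time = 144

144


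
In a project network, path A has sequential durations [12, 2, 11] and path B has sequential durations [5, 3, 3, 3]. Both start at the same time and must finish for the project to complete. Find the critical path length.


Path A total = 12 + 2 + 11 = 25
Path B total = 5 + 3 + 3 + 3 = 14
Critical path = longest path = max(25, 14) = 25

25


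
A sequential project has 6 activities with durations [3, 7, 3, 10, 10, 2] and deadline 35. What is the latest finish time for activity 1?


LF(activity 1) = deadline - sum of successor durations
Successors: activities 2 through 6 with durations [7, 3, 10, 10, 2]
Sum of successor durations = 32
LF = 35 - 32 = 3

3


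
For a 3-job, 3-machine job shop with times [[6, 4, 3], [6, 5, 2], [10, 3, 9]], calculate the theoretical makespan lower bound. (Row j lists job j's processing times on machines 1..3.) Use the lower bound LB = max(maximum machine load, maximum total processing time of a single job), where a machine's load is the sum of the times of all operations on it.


Machine loads:
  Machine 1: 6 + 6 + 10 = 22
  Machine 2: 4 + 5 + 3 = 12
  Machine 3: 3 + 2 + 9 = 14
Max machine load = 22
Job totals:
  Job 1: 13
  Job 2: 13
  Job 3: 22
Max job total = 22
Lower bound = max(22, 22) = 22

22


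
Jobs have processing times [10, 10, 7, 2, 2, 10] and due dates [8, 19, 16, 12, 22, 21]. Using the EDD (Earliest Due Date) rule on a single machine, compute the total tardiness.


Sort by due date (EDD order): [(10, 8), (2, 12), (7, 16), (10, 19), (10, 21), (2, 22)]
Compute completion times and tardiness:
  Job 1: p=10, d=8, C=10, tardiness=max(0,10-8)=2
  Job 2: p=2, d=12, C=12, tardiness=max(0,12-12)=0
  Job 3: p=7, d=16, C=19, tardiness=max(0,19-16)=3
  Job 4: p=10, d=19, C=29, tardiness=max(0,29-19)=10
  Job 5: p=10, d=21, C=39, tardiness=max(0,39-21)=18
  Job 6: p=2, d=22, C=41, tardiness=max(0,41-22)=19
Total tardiness = 52

52


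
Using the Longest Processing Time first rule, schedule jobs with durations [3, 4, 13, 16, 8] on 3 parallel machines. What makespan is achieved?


Sort jobs in decreasing order (LPT): [16, 13, 8, 4, 3]
Assign each job to the least loaded machine:
  Machine 1: jobs [16], load = 16
  Machine 2: jobs [13], load = 13
  Machine 3: jobs [8, 4, 3], load = 15
Makespan = max load = 16

16


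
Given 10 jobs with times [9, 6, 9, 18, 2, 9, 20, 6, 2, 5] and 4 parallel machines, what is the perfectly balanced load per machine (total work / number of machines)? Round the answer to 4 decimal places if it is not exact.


Total processing time = 9 + 6 + 9 + 18 + 2 + 9 + 20 + 6 + 2 + 5 = 86
Number of machines = 4
Ideal balanced load = 86 / 4 = 21.5

21.5


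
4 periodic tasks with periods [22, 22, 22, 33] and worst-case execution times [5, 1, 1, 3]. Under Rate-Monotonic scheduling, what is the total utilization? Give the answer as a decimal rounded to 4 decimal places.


Compute individual utilizations (exact fractions):
  Task 1: C/T = 5/22 (approx. 0.2273)
  Task 2: C/T = 1/22 (approx. 0.0455)
  Task 3: C/T = 1/22 (approx. 0.0455)
  Task 4: C/T = 3/33 = 1/11 (approx. 0.0909)
Total utilization U = 5/22 + 1/22 + 1/22 + 1/11 = 9/22
Rounded to 4 decimal places: U = 0.4091
RM (Liu & Layland) bound for 4 tasks = 0.756828; compare with U = 9/22 (approx. 0.409091)
U <= bound, so schedulable by RM sufficient condition.

0.4091


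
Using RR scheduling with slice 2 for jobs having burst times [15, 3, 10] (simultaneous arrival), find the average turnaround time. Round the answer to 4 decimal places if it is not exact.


Time quantum = 2
Execution trace:
  J1 runs 2 units, time = 2
  J2 runs 2 units, time = 4
  J3 runs 2 units, time = 6
  J1 runs 2 units, time = 8
  J2 runs 1 units, time = 9
  J3 runs 2 units, time = 11
  J1 runs 2 units, time = 13
  J3 runs 2 units, time = 15
  J1 runs 2 units, time = 17
  J3 runs 2 units, time = 19
  J1 runs 2 units, time = 21
  J3 runs 2 units, time = 23
  J1 runs 2 units, time = 25
  J1 runs 2 units, time = 27
  J1 runs 1 units, time = 28
Finish times: [28, 9, 23]
Average turnaround = 60/3 = 20.0

20.0


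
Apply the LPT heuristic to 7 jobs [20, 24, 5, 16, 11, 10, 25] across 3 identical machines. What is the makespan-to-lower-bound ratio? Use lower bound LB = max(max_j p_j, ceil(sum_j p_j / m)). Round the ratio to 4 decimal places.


LPT order: [25, 24, 20, 16, 11, 10, 5]
Machine loads after assignment: [40, 35, 36]
LPT makespan = 40
Lower bound = max(max_job, ceil(total/3)) = max(25, 37) = 37
Ratio = 40 / 37 = 1.0811

1.0811


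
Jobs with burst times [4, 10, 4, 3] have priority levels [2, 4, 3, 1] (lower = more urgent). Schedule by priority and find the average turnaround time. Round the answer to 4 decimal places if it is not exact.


Sort by priority (ascending = highest first):
Order: [(1, 3), (2, 4), (3, 4), (4, 10)]
Completion times:
  Priority 1, burst=3, C=3
  Priority 2, burst=4, C=7
  Priority 3, burst=4, C=11
  Priority 4, burst=10, C=21
Average turnaround = 42/4 = 10.5

10.5


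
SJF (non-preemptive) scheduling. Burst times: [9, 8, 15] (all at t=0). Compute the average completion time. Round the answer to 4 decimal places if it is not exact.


SJF order (ascending): [8, 9, 15]
Completion times:
  Job 1: burst=8, C=8
  Job 2: burst=9, C=17
  Job 3: burst=15, C=32
Average completion = 57/3 = 19.0

19.0


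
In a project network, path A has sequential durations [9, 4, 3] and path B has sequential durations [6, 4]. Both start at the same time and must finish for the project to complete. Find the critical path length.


Path A total = 9 + 4 + 3 = 16
Path B total = 6 + 4 = 10
Critical path = longest path = max(16, 10) = 16

16


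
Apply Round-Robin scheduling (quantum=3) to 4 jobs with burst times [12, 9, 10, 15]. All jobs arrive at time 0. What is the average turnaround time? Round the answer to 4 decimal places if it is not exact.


Time quantum = 3
Execution trace:
  J1 runs 3 units, time = 3
  J2 runs 3 units, time = 6
  J3 runs 3 units, time = 9
  J4 runs 3 units, time = 12
  J1 runs 3 units, time = 15
  J2 runs 3 units, time = 18
  J3 runs 3 units, time = 21
  J4 runs 3 units, time = 24
  J1 runs 3 units, time = 27
  J2 runs 3 units, time = 30
  J3 runs 3 units, time = 33
  J4 runs 3 units, time = 36
  J1 runs 3 units, time = 39
  J3 runs 1 units, time = 40
  J4 runs 3 units, time = 43
  J4 runs 3 units, time = 46
Finish times: [39, 30, 40, 46]
Average turnaround = 155/4 = 38.75

38.75


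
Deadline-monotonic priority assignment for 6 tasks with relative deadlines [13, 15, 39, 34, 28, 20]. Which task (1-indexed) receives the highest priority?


Sort tasks by relative deadline (ascending):
  Task 1: deadline = 13
  Task 2: deadline = 15
  Task 6: deadline = 20
  Task 5: deadline = 28
  Task 4: deadline = 34
  Task 3: deadline = 39
Priority order (highest first): [1, 2, 6, 5, 4, 3]
Highest priority task = 1

1


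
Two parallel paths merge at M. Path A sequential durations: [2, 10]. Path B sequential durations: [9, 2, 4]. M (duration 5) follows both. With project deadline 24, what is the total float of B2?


Forward pass: ES(B2) = sum of predecessors on chain B = 9
EF = ES + duration = 9 + 2 = 11
Backward pass: LF(M) = deadline = 24; LS(M) = 24 - 5 = 19
LF(B2) = LS(M) - sum(successors on chain B) = 19 - 4 = 15
LS = LF - duration = 15 - 2 = 13
Total float = LS - ES = 13 - 9 = 4

4


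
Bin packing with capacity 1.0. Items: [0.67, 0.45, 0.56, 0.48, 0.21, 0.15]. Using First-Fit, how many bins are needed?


Place items sequentially using First-Fit:
  Item 0.67 -> new Bin 1
  Item 0.45 -> new Bin 2
  Item 0.56 -> new Bin 3
  Item 0.48 -> Bin 2 (now 0.93)
  Item 0.21 -> Bin 1 (now 0.88)
  Item 0.15 -> Bin 3 (now 0.71)
Total bins used = 3

3


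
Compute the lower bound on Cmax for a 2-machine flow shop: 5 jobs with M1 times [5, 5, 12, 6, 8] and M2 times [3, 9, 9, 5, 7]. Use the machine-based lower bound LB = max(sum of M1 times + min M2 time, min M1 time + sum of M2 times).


LB1 = sum(M1 times) + min(M2 times) = 36 + 3 = 39
LB2 = min(M1 times) + sum(M2 times) = 5 + 33 = 38
Lower bound = max(LB1, LB2) = max(39, 38) = 39

39


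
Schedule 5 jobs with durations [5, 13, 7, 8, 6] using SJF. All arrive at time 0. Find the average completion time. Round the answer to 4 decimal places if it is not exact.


SJF order (ascending): [5, 6, 7, 8, 13]
Completion times:
  Job 1: burst=5, C=5
  Job 2: burst=6, C=11
  Job 3: burst=7, C=18
  Job 4: burst=8, C=26
  Job 5: burst=13, C=39
Average completion = 99/5 = 19.8

19.8


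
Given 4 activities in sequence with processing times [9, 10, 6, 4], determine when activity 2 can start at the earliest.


Activity 2 starts after activities 1 through 1 complete.
Predecessor durations: [9]
ES = 9 = 9

9


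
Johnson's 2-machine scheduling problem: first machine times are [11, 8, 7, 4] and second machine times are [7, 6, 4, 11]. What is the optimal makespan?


Apply Johnson's rule:
  Group 1 (a <= b): [(4, 4, 11)]
  Group 2 (a > b): [(1, 11, 7), (2, 8, 6), (3, 7, 4)]
Optimal job order: [4, 1, 2, 3]
Schedule:
  Job 4: M1 done at 4, M2 done at 15
  Job 1: M1 done at 15, M2 done at 22
  Job 2: M1 done at 23, M2 done at 29
  Job 3: M1 done at 30, M2 done at 34
Makespan = 34

34


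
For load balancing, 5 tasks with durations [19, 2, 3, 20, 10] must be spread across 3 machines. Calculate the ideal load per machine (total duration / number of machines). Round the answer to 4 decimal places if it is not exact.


Total processing time = 19 + 2 + 3 + 20 + 10 = 54
Number of machines = 3
Ideal balanced load = 54 / 3 = 18.0

18.0


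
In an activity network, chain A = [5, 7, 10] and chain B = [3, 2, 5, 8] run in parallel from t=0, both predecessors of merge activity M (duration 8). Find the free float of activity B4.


ES(B4) = sum of predecessors on chain B = 10
EF(B4) = ES + duration = 10 + 8 = 18
Successor of B4 is M. ES(M) = max(sum(A), sum(B)) = max(22, 18) = 22
Free float = ES(successor) - EF(current) = 22 - 18 = 4

4


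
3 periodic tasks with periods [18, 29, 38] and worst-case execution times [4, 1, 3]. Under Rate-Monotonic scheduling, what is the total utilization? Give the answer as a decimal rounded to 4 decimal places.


Compute individual utilizations (exact fractions):
  Task 1: C/T = 4/18 = 2/9 (approx. 0.2222)
  Task 2: C/T = 1/29 (approx. 0.0345)
  Task 3: C/T = 3/38 (approx. 0.0789)
Total utilization U = 2/9 + 1/29 + 3/38 = 3329/9918
Rounded to 4 decimal places: U = 0.3357
RM (Liu & Layland) bound for 3 tasks = 0.779763; compare with U = 3329/9918 (approx. 0.335652)
U <= bound, so schedulable by RM sufficient condition.

0.3357


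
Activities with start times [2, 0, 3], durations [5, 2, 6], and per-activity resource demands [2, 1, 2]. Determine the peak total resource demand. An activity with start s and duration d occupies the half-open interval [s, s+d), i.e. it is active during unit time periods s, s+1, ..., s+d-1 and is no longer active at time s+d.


Each activity i is active on [start_i, start_i + duration_i).
Compute total resource usage per time slot:
  t=0: active resources = [1], total = 1
  t=1: active resources = [1], total = 1
  t=2: active resources = [2], total = 2
  t=3: active resources = [2, 2], total = 4
  t=4: active resources = [2, 2], total = 4
  t=5: active resources = [2, 2], total = 4
  t=6: active resources = [2, 2], total = 4
  t=7: active resources = [2], total = 2
  t=8: active resources = [2], total = 2
Peak resource demand = 4

4


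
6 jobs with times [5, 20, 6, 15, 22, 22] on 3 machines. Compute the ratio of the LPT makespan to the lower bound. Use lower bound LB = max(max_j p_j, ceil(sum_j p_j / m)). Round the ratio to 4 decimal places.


LPT order: [22, 22, 20, 15, 6, 5]
Machine loads after assignment: [28, 27, 35]
LPT makespan = 35
Lower bound = max(max_job, ceil(total/3)) = max(22, 30) = 30
Ratio = 35 / 30 = 1.1667

1.1667
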